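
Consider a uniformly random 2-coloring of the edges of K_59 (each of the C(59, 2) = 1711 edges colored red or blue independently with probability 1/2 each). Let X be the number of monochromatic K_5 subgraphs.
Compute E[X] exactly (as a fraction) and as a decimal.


Let X = Σ_S X_S over the C(59, 5) = 5006386 subsets S of size 5, where X_S = 1 if the K_5 on S is monochromatic.
For a fixed S, the K_5 on S has C(5, 2) = 10 edges. P[all 10 edges red] = (1/2)^10, and likewise for blue, so P[monochromatic] = 2·(1/2)^10 = 2^{1 − 10} = 1/512.
Summing: E[X] = C(59, 5) · 2^{1 − 10} = 5006386 · 1/512 = 2503193/256.
Numerically: E[X] ≈ 9778.098.

E[X] = C(59,5)·2^(1−C(5,2)) = 2503193/256 ≈ 9778.098.


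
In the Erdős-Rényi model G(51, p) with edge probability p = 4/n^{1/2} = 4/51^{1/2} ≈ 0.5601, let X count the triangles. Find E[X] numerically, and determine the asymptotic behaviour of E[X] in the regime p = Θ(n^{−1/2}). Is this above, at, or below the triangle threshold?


Number of potential triangles: C(51, 3) = 20825.
Each occurs with probability p³ ≈ (0.5601)³ ≈ 1.757214e-01.
By linearity: E[X] = C(51, 3)·p³ ≈ 20825 · 1.757214e-01 ≈ 3659.3986.
Since α = 1/2 < 1, p = c/n^{1/2} ≫ 1/n is above the triangle threshold p ~ 1/n. Asymptotically E[X] ~ (c³/6)·n^{3(1−α)} = (4³/6)·n^{1.5} → ∞; triangles are abundant w.h.p.

E[X] ≈ 3659.3986; in regime p = Θ(1/n^{1/2}) E[X] diverges (above the triangle threshold p ~ 1/n).


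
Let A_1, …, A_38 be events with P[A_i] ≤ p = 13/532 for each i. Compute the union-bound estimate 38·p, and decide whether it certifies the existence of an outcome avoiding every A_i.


Union bound: P[∪_{i=1}^{38} A_i] ≤ Σ_i P[A_i] ≤ 38·p = 38·(13/532) = 13/14.
Numerically: 13/14 ≈ 0.9285714.
Is 13/14 < 1? YES.
Since P[∪ A_i] ≤ 13/14 < 1, the complement has P[∩ A_i^c] ≥ 1 − 13/14 = 1/14 > 0, so some outcome avoids every A_i.

38·p = 13/14 ≈ 0.9285714; existence CERTIFIED by the union bound.


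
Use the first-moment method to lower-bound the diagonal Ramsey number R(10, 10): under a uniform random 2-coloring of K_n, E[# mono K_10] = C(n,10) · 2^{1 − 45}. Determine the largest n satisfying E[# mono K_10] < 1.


We need C(n, 10) · 2^{1 − 45} < 1, i.e. C(n, 10) < 2^{45 − 1} = 17592186044416.
Check values of n near the boundary:
  n = 95: C(95, 10) = 10104934117421; 10104934117421 < 17592186044416? YES
  n = 96: C(96, 10) = 11279926456656; 11279926456656 < 17592186044416? YES
  n = 97: C(97, 10) = 12576469727536; 12576469727536 < 17592186044416? YES
  n = 98: C(98, 10) = 14005614014756; 14005614014756 < 17592186044416? YES
  n = 99: C(99, 10) = 15579278510796; 15579278510796 < 17592186044416? YES
  n = 100: C(100, 10) = 17310309456440; 17310309456440 < 17592186044416? YES
  n = 101: C(101, 10) = 19212541264840; 19212541264840 < 17592186044416? NO
  n = 102: C(102, 10) = 21300860967540; 21300860967540 < 17592186044416? NO
The largest n with C(n, 10) < 17592186044416 is n = 100 (where E[X] = 2163788682055/2199023255552 ≈ 0.9840). Hence R(10, 10) > 100, i.e. R(10, 10) ≥ 101.

Largest n = 100; hence R(10, 10) > 100.


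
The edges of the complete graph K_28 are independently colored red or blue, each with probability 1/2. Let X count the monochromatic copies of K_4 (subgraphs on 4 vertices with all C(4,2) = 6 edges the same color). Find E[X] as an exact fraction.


Let X = Σ_S X_S over the C(28, 4) = 20475 subsets S of size 4, where X_S = 1 if the K_4 on S is monochromatic.
For a fixed S, the K_4 on S has C(4, 2) = 6 edges. P[all 6 edges red] = (1/2)^6, and likewise for blue, so P[monochromatic] = 2·(1/2)^6 = 2^{1 − 6} = 1/32.
By linearity: E[X] = C(28, 4) · 2^{1 − 6} = 20475 · 1/32 = 20475/32.
Numerically: E[X] ≈ 639.84375.

E[X] = C(28,4)·2^(1−C(4,2)) = 20475/32 ≈ 639.84375.


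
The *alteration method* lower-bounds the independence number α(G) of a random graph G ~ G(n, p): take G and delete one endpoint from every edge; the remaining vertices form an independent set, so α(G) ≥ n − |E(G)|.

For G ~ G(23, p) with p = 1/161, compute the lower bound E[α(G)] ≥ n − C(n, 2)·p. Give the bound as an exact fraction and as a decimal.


E[|E(G)|] = C(23, 2)·p = 253 · (1/161) = 11/7.
E[α(G)] ≥ n − E[|E(G)|] = 23 − 11/7 = 150/7.
Numerically: ≈ 21.42857.
(This is only a lower bound; the true E[α(G)] may be larger.)

E[α(G)] ≥ 150/7 ≈ 21.42857.


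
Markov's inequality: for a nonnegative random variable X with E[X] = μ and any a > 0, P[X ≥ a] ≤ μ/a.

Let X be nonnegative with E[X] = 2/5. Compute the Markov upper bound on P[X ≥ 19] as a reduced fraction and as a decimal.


μ = E[X] = 2/5, a = 19.
Markov: P[X ≥ 19] ≤ μ/a = (2/5)/19 = 2/95.
Numerically: ≈ 0.02105.
(Since a = 19 > μ = 0.40000, the bound 2/95 is < 1 and informative.)

P[X ≥ 19] ≤ 2/95 ≈ 0.02105.


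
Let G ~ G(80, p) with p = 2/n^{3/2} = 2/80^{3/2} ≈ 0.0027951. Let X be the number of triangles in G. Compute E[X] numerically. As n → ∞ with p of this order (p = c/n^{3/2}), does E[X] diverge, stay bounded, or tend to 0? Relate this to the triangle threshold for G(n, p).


Number of potential triangles: C(80, 3) = 82160.
Each occurs with probability p³ ≈ (0.0027951)³ ≈ 2.1836601e-08.
By linearity: E[X] = C(80, 3)·p³ ≈ 82160 · 2.1836601e-08 ≈ 0.00179.
Since α = 3/2 > 1, p = c/n^{3/2} = o(1/n) is below the triangle threshold p ~ 1/n. Asymptotically E[X] ~ (c³/6)·n^{3(1−α)} = (2³/6)·n^{-1.5} → 0, so by Markov's inequality G has no triangles w.h.p.

E[X] ≈ 0.00179; in regime p = Θ(1/n^{3/2}) E[X] tends to 0 (below the triangle threshold p ~ 1/n).


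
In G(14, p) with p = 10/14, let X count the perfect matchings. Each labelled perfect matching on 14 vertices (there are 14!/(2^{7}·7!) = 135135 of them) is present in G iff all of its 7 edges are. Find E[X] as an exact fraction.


K_14 has 14!/(2^{7}·7!) = 135135 labelled perfect matchings.
For each such perfect matching H, let X_H = 1 if all 7 edges of H are present in G. Then P[X_H = 1] = p^{7} = (5/7)^{7} = 78125/823543.
By linearity: E[X] = Σ_H E[X_H] = 135135 · p^{7} = 135135 · 78125/823543 = 1508203125/117649.
Numerically: E[X] ≈ 1.282e+04.

E[X] = 135135 · (5/7)^{7} = 1508203125/117649 ≈ 1.282e+04.


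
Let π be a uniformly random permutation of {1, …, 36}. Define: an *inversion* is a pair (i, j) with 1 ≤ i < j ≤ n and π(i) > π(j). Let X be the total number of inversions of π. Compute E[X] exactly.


Write X = Σ X_I over the C(36, 2) = 630 pairs i < j, with X_I the indicator of one inversion.
There are 630 indicators.
For each fixed pair i < j, the values π(i) and π(j) are two distinct elements of {1, …, 36} in uniformly random order; by symmetry P[π(i) > π(j)] = 1/2.
By linearity: E[X] = 630 · (1/2) = C(36, 2) · (1/2) = 630/2 = 315 ≈ 315.0000.

E[X] = 315 = 315.0000.


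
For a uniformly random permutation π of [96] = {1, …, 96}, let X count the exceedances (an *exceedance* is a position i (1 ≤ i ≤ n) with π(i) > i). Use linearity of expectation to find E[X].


Write X = Σ_{i=1}^{96} X_i, where X_i = 1_{π(i) > i}.
For each fixed i, π(i) is uniform over {1, …, 96} (marginal of a uniform permutation), so P[π(i) > i] = (n − i)/n. Summing: Σ_{i=1}^{96} (n − i)/n = (0 + 1 + … + 95)/96 = 96(96 − 1)/(2·96) = (96 − 1)/2.
Hence E[X] = Σ_{i=1}^{96} (96 − i)/96 = 95/2 ≈ 47.500000.

E[X] = 95/2 = 47.500000.


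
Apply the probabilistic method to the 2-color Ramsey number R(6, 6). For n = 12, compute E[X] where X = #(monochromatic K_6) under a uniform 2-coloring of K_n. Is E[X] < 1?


E[X] = C(12, 6) · 2^{1 − 15} = 924 · 2^{−14} = 924/16384.
As a reduced fraction: E[X] = 231/4096 ≈ 0.0564.
Is E[X] < 1? YES.
Since E[X] < 1, there exists a 2-coloring of K_{12} with no monochromatic K_6; hence R(6, 6) > 12.

E[X] = 231/4096 ≈ 0.0564; E[X] < 1, so R(6, 6) > 12.


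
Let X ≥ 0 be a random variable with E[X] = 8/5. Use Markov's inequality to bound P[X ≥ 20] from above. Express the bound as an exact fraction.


μ = E[X] = 8/5, a = 20.
Markov: P[X ≥ 20] ≤ μ/a = (8/5)/20 = 2/25.
Numerically: ≈ 0.08000.
(Since a = 20 > μ = 1.60000, the bound 2/25 is < 1 and informative.)

P[X ≥ 20] ≤ 2/25 ≈ 0.08000.


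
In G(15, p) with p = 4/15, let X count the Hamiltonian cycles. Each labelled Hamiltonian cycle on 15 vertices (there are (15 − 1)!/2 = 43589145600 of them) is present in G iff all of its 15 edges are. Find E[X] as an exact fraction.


K_15 has (15 − 1)!/2 = 43589145600 labelled Hamiltonian cycles.
For each such Hamiltonian cycle H, let X_H = 1 if all 15 edges of H are present in G. Then P[X_H = 1] = p^{15} = (4/15)^{15} = 1073741824/437893890380859375.
Summing the indicators: E[X] = Σ_H E[X_H] = 43589145600 · p^{15} = 43589145600 · 1073741824/437893890380859375 = 7704277975826432/72081298828125.
Numerically: E[X] ≈ 107.

E[X] = 43589145600 · (4/15)^{15} = 7704277975826432/72081298828125 ≈ 107.


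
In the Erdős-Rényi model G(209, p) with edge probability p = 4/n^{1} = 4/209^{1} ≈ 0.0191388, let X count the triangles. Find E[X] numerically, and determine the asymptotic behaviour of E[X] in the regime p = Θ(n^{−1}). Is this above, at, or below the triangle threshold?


Number of potential triangles: C(209, 3) = 1499784.
Each occurs with probability p³ ≈ (0.0191388)³ ≈ 7.01037283e-06.
By linearity: E[X] = C(209, 3)·p³ ≈ 1499784 · 7.01037283e-06 ≈ 10.514045.
Here α = 1, so p = 4/n is exactly at the triangle threshold p ~ 1/n. Asymptotically E[X] → c³/6 = 4³/6 = 32/3 ≈ 10.666667, a bounded constant. In this regime the triangle count is asymptotically Poisson(c³/6).

E[X] ≈ 10.514045; in regime p = Θ(1/n^{1}) E[X] stays bounded (at the triangle threshold p ~ 1/n).


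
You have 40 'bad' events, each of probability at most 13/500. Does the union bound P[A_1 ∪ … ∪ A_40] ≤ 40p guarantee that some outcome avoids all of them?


Union bound: P[∪_{i=1}^{40} A_i] ≤ Σ_i P[A_i] ≤ 40·p = 40·(13/500) = 26/25.
Numerically: 26/25 ≈ 1.040000.
Is 26/25 < 1? NO.
Since the bound 26/25 is ≥ 1, the union bound is uninformative here; it does NOT by itself certify existence.

40·p = 26/25 ≈ 1.040000; existence NOT certified by the union bound.


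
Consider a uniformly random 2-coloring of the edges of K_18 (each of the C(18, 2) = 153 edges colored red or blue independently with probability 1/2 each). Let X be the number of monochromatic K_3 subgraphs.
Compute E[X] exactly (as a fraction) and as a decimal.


Let X = Σ_S X_S over the C(18, 3) = 816 subsets S of size 3, where X_S = 1 if the K_3 on S is monochromatic.
For a fixed S, the K_3 on S has C(3, 2) = 3 edges. P[all 3 edges red] = (1/2)^3, and likewise for blue, so P[monochromatic] = 2·(1/2)^3 = 2^{1 − 3} = 1/4.
By linearity of expectation: E[X] = C(18, 3) · 2^{1 − 3} = 816 · 1/4 = 204.
Numerically: E[X] ≈ 204.0000.

E[X] = C(18,3)·2^(1−C(3,2)) = 204 ≈ 204.0000.


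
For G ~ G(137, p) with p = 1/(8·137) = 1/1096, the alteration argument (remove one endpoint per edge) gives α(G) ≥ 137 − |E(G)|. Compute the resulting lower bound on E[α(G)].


E[|E(G)|] = C(137, 2)·p = 9316 · (1/1096) = 17/2.
E[α(G)] ≥ n − E[|E(G)|] = 137 − 17/2 = 257/2.
Numerically: ≈ 128.50000.
(This is only a lower bound; the true E[α(G)] may be larger.)

E[α(G)] ≥ 257/2 ≈ 128.50000.


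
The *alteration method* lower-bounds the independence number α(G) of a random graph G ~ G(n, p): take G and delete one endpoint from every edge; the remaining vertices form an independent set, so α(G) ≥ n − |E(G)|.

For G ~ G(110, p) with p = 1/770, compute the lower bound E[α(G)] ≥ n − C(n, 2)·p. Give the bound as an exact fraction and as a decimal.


E[|E(G)|] = C(110, 2)·p = 5995 · (1/770) = 109/14.
E[α(G)] ≥ n − E[|E(G)|] = 110 − 109/14 = 1431/14.
Numerically: ≈ 102.214.
(This is only a lower bound; the true E[α(G)] may be larger.)

E[α(G)] ≥ 1431/14 ≈ 102.214.


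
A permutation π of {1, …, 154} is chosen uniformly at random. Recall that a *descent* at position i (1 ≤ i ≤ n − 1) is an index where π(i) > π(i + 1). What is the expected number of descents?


Write X = Σ X_I over i = 1, …, 153, with X_I the indicator of one descent.
There are 153 indicators.
For each fixed i, the pair (π(i), π(i+1)) is a uniformly random ordered pair of distinct values from {1, …, 154}; by symmetry P[π(i) > π(i+1)] = 1/2.
By linearity: E[X] = 153 · (1/2) = (154 − 1) · (1/2) = 153/2 ≈ 76.500000.

E[X] = 153/2 = 76.500000.


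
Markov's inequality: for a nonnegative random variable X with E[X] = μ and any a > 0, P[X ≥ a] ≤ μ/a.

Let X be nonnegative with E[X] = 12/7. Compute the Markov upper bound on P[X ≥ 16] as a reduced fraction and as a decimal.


μ = E[X] = 12/7, a = 16.
Markov: P[X ≥ 16] ≤ μ/a = (12/7)/16 = 3/28.
Numerically: ≈ 0.107.
(Since a = 16 > μ = 1.714, the bound 3/28 is < 1 and informative.)

P[X ≥ 16] ≤ 3/28 ≈ 0.107.


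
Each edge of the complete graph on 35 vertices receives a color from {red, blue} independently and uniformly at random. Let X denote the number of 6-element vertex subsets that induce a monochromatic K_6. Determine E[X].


Let X = Σ_S X_S over the C(35, 6) = 1623160 subsets S of size 6, where X_S = 1 if the K_6 on S is monochromatic.
For a fixed S, the K_6 on S has C(6, 2) = 15 edges. P[all 15 edges red] = (1/2)^15, and likewise for blue, so P[monochromatic] = 2·(1/2)^15 = 2^{1 − 15} = 1/16384.
By linearity of expectation: E[X] = C(35, 6) · 2^{1 − 15} = 1623160 · 1/16384 = 202895/2048.
Numerically: E[X] ≈ 99.06982.

E[X] = C(35,6)·2^(1−C(6,2)) = 202895/2048 ≈ 99.06982.


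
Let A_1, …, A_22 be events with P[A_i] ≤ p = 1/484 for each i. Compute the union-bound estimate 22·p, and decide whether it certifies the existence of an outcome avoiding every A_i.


Union bound: P[∪_{i=1}^{22} A_i] ≤ Σ_i P[A_i] ≤ 22·p = 22·(1/484) = 1/22.
Numerically: 1/22 ≈ 0.04545.
Is 1/22 < 1? YES.
Since P[∪ A_i] ≤ 1/22 < 1, the complement has P[∩ A_i^c] ≥ 1 − 1/22 = 21/22 > 0, so some outcome avoids every A_i.

22·p = 1/22 ≈ 0.04545; existence CERTIFIED by the union bound.


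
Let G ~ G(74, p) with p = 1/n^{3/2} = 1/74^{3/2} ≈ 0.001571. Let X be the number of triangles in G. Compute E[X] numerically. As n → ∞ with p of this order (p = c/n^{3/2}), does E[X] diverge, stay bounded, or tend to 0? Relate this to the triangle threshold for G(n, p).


Number of potential triangles: C(74, 3) = 64824.
Each occurs with probability p³ ≈ (0.001571)³ ≈ 3.876656e-09.
By linearity: E[X] = C(74, 3)·p³ ≈ 64824 · 3.876656e-09 ≈ 0.0003.
Since α = 3/2 > 1, p = c/n^{3/2} = o(1/n) is below the triangle threshold p ~ 1/n. Asymptotically E[X] ~ (c³/6)·n^{3(1−α)} = (1³/6)·n^{-1.5} → 0, so by Markov's inequality G has no triangles w.h.p.

E[X] ≈ 0.0003; in regime p = Θ(1/n^{3/2}) E[X] tends to 0 (below the triangle threshold p ~ 1/n).


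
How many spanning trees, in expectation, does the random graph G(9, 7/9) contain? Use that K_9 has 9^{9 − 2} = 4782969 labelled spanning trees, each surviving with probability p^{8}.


K_9 has 9^{9 − 2} = 4782969 labelled spanning trees.
For each such spanning tree H, let X_H = 1 if all 8 edges of H are present in G. Then P[X_H = 1] = p^{8} = (7/9)^{8} = 5764801/43046721.
By linearity of expectation: E[X] = Σ_H E[X_H] = 4782969 · p^{8} = 4782969 · 5764801/43046721 = 5764801/9.
Numerically: E[X] ≈ 6.4053e+05.

E[X] = 4782969 · (7/9)^{8} = 5764801/9 ≈ 6.4053e+05.


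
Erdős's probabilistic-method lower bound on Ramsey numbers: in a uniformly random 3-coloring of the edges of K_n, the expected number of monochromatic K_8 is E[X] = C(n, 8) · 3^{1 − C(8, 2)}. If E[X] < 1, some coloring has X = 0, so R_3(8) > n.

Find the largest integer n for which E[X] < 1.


We need C(n, 8) · 3^{1 − 28} < 1, i.e. C(n, 8) < 3^{28 − 1} = 7625597484987.
Check values of n near the boundary:
  n = 151: C(151, 8) = 5551321138650; 5551321138650 < 7625597484987? YES
  n = 152: C(152, 8) = 5859727868575; 5859727868575 < 7625597484987? YES
  n = 153: C(153, 8) = 6183023199255; 6183023199255 < 7625597484987? YES
  n = 154: C(154, 8) = 6521818990995; 6521818990995 < 7625597484987? YES
  n = 155: C(155, 8) = 6876747915675; 6876747915675 < 7625597484987? YES
  n = 156: C(156, 8) = 7248464019225; 7248464019225 < 7625597484987? YES
  n = 157: C(157, 8) = 7637643295425; 7637643295425 < 7625597484987? NO
  n = 158: C(158, 8) = 8044984271181; 8044984271181 < 7625597484987? NO
  n = 159: C(159, 8) = 8471208603429; 8471208603429 < 7625597484987? NO
The largest n with C(n, 8) < 7625597484987 is n = 156 (where E[X] = 805384891025/847288609443 ≈ 0.9505). Hence R_3(8) > 156, i.e. R_3(8) ≥ 157.

Largest n = 156; hence R_3(8) > 156.


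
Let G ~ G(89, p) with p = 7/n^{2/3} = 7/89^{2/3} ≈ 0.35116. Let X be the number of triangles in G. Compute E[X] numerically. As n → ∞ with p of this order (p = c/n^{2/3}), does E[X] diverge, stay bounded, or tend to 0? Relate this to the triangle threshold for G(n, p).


Number of potential triangles: C(89, 3) = 113564.
Each occurs with probability p³ ≈ (0.35116)³ ≈ 4.3302613e-02.
By linearity: E[X] = C(89, 3)·p³ ≈ 113564 · 4.3302613e-02 ≈ 4917.61798.
Since α = 2/3 < 1, p = c/n^{2/3} ≫ 1/n is above the triangle threshold p ~ 1/n. Asymptotically E[X] ~ (c³/6)·n^{3(1−α)} = (7³/6)·n^{1} → ∞; triangles are abundant w.h.p.

E[X] ≈ 4917.61798; in regime p = Θ(1/n^{2/3}) E[X] diverges (above the triangle threshold p ~ 1/n).


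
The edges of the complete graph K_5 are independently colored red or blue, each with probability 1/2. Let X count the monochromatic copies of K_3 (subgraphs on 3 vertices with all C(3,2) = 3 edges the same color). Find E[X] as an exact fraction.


Let X = Σ_S X_S over the C(5, 3) = 10 subsets S of size 3, where X_S = 1 if the K_3 on S is monochromatic.
For a fixed S, the K_3 on S has C(3, 2) = 3 edges. P[all 3 edges red] = (1/2)^3, and likewise for blue, so P[monochromatic] = 2·(1/2)^3 = 2^{1 − 3} = 1/4.
By linearity: E[X] = C(5, 3) · 2^{1 − 3} = 10 · 1/4 = 5/2.
Numerically: E[X] ≈ 2.50000.

E[X] = C(5,3)·2^(1−C(3,2)) = 5/2 ≈ 2.50000.


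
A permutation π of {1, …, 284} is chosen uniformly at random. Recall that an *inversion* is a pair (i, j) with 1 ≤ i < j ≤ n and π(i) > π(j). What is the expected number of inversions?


Write X = Σ X_I over the C(284, 2) = 40186 pairs i < j, with X_I the indicator of one inversion.
There are 40186 indicators.
For each fixed pair i < j, the values π(i) and π(j) are two distinct elements of {1, …, 284} in uniformly random order; by symmetry P[π(i) > π(j)] = 1/2.
By linearity: E[X] = 40186 · (1/2) = C(284, 2) · (1/2) = 40186/2 = 20093 ≈ 20093.00000.

E[X] = 20093 = 20093.00000.


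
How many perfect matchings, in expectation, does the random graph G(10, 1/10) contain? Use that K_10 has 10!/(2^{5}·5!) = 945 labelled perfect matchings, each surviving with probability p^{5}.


K_10 has 10!/(2^{5}·5!) = 945 labelled perfect matchings.
For each such perfect matching H, let X_H = 1 if all 5 edges of H are present in G. Then P[X_H = 1] = p^{5} = (1/10)^{5} = 1/100000.
Summing the indicators: E[X] = Σ_H E[X_H] = 945 · p^{5} = 945 · 1/100000 = 189/20000.
Numerically: E[X] ≈ 0.00945.

E[X] = 945 · (1/10)^{5} = 189/20000 ≈ 0.00945.


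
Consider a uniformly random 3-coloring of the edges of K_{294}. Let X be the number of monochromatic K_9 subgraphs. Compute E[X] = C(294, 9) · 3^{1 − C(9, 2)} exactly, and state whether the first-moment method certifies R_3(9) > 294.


E[X] = C(294, 9) · 3^{1 − 36} = 39963546001186808 · 3^{−35} = 39963546001186808/50031545098999707.
As a reduced fraction: E[X] = 39963546001186808/50031545098999707 ≈ 0.79877.
Is E[X] < 1? YES.
Since E[X] < 1, there exists a 3-coloring of K_{294} with no monochromatic K_9; hence R_3(9) > 294.

E[X] = 39963546001186808/50031545098999707 ≈ 0.79877; E[X] < 1, so R_3(9) > 294.


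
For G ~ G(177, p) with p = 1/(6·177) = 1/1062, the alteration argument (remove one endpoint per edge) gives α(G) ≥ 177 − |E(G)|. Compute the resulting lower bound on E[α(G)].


E[|E(G)|] = C(177, 2)·p = 15576 · (1/1062) = 44/3.
E[α(G)] ≥ n − E[|E(G)|] = 177 − 44/3 = 487/3.
Numerically: ≈ 162.3333.
(This is only a lower bound; the true E[α(G)] may be larger.)

E[α(G)] ≥ 487/3 ≈ 162.3333.


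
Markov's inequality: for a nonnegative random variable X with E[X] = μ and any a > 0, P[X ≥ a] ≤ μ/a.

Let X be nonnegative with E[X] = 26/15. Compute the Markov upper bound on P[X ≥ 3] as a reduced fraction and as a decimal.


μ = E[X] = 26/15, a = 3.
Markov: P[X ≥ 3] ≤ μ/a = (26/15)/3 = 26/45.
Numerically: ≈ 0.5778.
(Since a = 3 > μ = 1.7333, the bound 26/45 is < 1 and informative.)

P[X ≥ 3] ≤ 26/45 ≈ 0.5778.


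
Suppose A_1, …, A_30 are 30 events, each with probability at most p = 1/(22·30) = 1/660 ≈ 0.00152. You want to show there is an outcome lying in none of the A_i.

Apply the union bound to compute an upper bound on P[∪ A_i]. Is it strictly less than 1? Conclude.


Union bound: P[∪_{i=1}^{30} A_i] ≤ Σ_i P[A_i] ≤ 30·p = 30·(1/660) = 1/22.
Numerically: 1/22 ≈ 0.04545.
Is 1/22 < 1? YES.
Since P[∪ A_i] ≤ 1/22 < 1, the complement has P[∩ A_i^c] ≥ 1 − 1/22 = 21/22 > 0, so some outcome avoids every A_i.

30·p = 1/22 ≈ 0.04545; existence CERTIFIED by the union bound.


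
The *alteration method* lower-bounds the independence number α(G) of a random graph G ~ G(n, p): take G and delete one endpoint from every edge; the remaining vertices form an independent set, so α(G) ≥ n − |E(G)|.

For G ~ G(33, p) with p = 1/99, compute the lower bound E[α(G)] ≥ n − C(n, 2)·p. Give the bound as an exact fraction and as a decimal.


E[|E(G)|] = C(33, 2)·p = 528 · (1/99) = 16/3.
E[α(G)] ≥ n − E[|E(G)|] = 33 − 16/3 = 83/3.
Numerically: ≈ 27.66667.
(This is only a lower bound; the true E[α(G)] may be larger.)

E[α(G)] ≥ 83/3 ≈ 27.66667.


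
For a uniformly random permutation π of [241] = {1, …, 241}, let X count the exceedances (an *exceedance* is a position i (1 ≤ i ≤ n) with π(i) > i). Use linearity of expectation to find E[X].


Write X = Σ_{i=1}^{241} X_i, where X_i = 1_{π(i) > i}.
For each fixed i, π(i) is uniform over {1, …, 241} (marginal of a uniform permutation), so P[π(i) > i] = (n − i)/n. Summing: Σ_{i=1}^{241} (n − i)/n = (0 + 1 + … + 240)/241 = 241(241 − 1)/(2·241) = (241 − 1)/2.
Hence E[X] = Σ_{i=1}^{241} (241 − i)/241 = 120 ≈ 120.0000.

E[X] = 120 = 120.0000.


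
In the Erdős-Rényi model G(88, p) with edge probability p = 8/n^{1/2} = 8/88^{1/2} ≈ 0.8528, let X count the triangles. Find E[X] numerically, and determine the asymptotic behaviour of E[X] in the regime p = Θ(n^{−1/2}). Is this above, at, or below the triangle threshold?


Number of potential triangles: C(88, 3) = 109736.
Each occurs with probability p³ ≈ (0.8528)³ ≈ 6.202203e-01.
By linearity: E[X] = C(88, 3)·p³ ≈ 109736 · 6.202203e-01 ≈ 68060.4911.
Since α = 1/2 < 1, p = c/n^{1/2} ≫ 1/n is above the triangle threshold p ~ 1/n. Asymptotically E[X] ~ (c³/6)·n^{3(1−α)} = (8³/6)·n^{1.5} → ∞; triangles are abundant w.h.p.

E[X] ≈ 68060.4911; in regime p = Θ(1/n^{1/2}) E[X] diverges (above the triangle threshold p ~ 1/n).


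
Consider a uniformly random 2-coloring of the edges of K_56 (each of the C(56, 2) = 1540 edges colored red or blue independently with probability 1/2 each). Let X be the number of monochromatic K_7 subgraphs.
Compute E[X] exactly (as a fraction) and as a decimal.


Let X = Σ_S X_S over the C(56, 7) = 231917400 subsets S of size 7, where X_S = 1 if the K_7 on S is monochromatic.
For a fixed S, the K_7 on S has C(7, 2) = 21 edges. P[all 21 edges red] = (1/2)^21, and likewise for blue, so P[monochromatic] = 2·(1/2)^21 = 2^{1 − 21} = 1/1048576.
By linearity: E[X] = C(56, 7) · 2^{1 − 21} = 231917400 · 1/1048576 = 28989675/131072.
Numerically: E[X] ≈ 221.174.

E[X] = C(56,7)·2^(1−C(7,2)) = 28989675/131072 ≈ 221.174.


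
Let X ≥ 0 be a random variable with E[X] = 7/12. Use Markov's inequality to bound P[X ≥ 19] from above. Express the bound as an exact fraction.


μ = E[X] = 7/12, a = 19.
Markov: P[X ≥ 19] ≤ μ/a = (7/12)/19 = 7/228.
Numerically: ≈ 0.0307.
(Since a = 19 > μ = 0.5833, the bound 7/228 is < 1 and informative.)

P[X ≥ 19] ≤ 7/228 ≈ 0.0307.


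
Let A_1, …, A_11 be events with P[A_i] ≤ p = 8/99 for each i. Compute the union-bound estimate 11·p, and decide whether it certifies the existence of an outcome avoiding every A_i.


Union bound: P[∪_{i=1}^{11} A_i] ≤ Σ_i P[A_i] ≤ 11·p = 11·(8/99) = 8/9.
Numerically: 8/9 ≈ 0.8889.
Is 8/9 < 1? YES.
Since P[∪ A_i] ≤ 8/9 < 1, the complement has P[∩ A_i^c] ≥ 1 − 8/9 = 1/9 > 0, so some outcome avoids every A_i.

11·p = 8/9 ≈ 0.8889; existence CERTIFIED by the union bound.


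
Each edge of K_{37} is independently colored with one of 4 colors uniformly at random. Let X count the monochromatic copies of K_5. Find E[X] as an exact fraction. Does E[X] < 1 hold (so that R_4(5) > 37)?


E[X] = C(37, 5) · 4^{1 − 10} = 435897 · 4^{−9} = 435897/262144.
As a reduced fraction: E[X] = 435897/262144 ≈ 1.6628.
Is E[X] < 1? NO.
Since E[X] ≥ 1, the first-moment bound is inconclusive at n = 37; it does NOT by itself certify R_4(5) > 37.

E[X] = 435897/262144 ≈ 1.6628; E[X] ≥ 1; first-moment method inconclusive here.


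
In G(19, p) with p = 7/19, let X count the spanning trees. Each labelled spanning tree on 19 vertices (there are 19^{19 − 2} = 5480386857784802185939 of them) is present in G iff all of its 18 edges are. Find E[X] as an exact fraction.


K_19 has 19^{19 − 2} = 5480386857784802185939 labelled spanning trees.
For each such spanning tree H, let X_H = 1 if all 18 edges of H are present in G. Then P[X_H = 1] = p^{18} = (7/19)^{18} = 1628413597910449/104127350297911241532841.
Summing the indicators: E[X] = Σ_H E[X_H] = 5480386857784802185939 · p^{18} = 5480386857784802185939 · 1628413597910449/104127350297911241532841 = 1628413597910449/19.
Numerically: E[X] ≈ 8.571e+13.

E[X] = 5480386857784802185939 · (7/19)^{18} = 1628413597910449/19 ≈ 8.571e+13.


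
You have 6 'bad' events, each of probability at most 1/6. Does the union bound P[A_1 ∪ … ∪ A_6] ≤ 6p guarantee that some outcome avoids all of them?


Union bound: P[∪_{i=1}^{6} A_i] ≤ Σ_i P[A_i] ≤ 6·p = 6·(1/6) = 1.
Numerically: 1 ≈ 1.0000000.
Is 1 < 1? NO.
Since the bound 1 is ≥ 1, the union bound is uninformative here; it does NOT by itself certify existence.

6·p = 1 ≈ 1.0000000; existence NOT certified by the union bound.


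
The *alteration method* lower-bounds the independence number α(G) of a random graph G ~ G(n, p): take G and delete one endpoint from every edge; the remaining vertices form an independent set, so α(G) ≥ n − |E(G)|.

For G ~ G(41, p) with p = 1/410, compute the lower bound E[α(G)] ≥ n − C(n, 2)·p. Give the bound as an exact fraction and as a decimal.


E[|E(G)|] = C(41, 2)·p = 820 · (1/410) = 2.
E[α(G)] ≥ n − E[|E(G)|] = 41 − 2 = 39.
Numerically: ≈ 39.0000.
(This is only a lower bound; the true E[α(G)] may be larger.)

E[α(G)] ≥ 39 ≈ 39.0000.


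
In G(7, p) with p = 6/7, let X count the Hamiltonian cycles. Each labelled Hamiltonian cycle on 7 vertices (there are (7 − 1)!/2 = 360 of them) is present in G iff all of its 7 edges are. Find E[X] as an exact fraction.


K_7 has (7 − 1)!/2 = 360 labelled Hamiltonian cycles.
For each such Hamiltonian cycle H, let X_H = 1 if all 7 edges of H are present in G. Then P[X_H = 1] = p^{7} = (6/7)^{7} = 279936/823543.
By linearity: E[X] = Σ_H E[X_H] = 360 · p^{7} = 360 · 279936/823543 = 100776960/823543.
Numerically: E[X] ≈ 122.4.

E[X] = 360 · (6/7)^{7} = 100776960/823543 ≈ 122.4.


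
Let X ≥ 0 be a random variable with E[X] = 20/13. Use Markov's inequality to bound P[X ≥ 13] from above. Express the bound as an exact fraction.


μ = E[X] = 20/13, a = 13.
Markov: P[X ≥ 13] ≤ μ/a = (20/13)/13 = 20/169.
Numerically: ≈ 0.118.
(Since a = 13 > μ = 1.538, the bound 20/169 is < 1 and informative.)

P[X ≥ 13] ≤ 20/169 ≈ 0.118.


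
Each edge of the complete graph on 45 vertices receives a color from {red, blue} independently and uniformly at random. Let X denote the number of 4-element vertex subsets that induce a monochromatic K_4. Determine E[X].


Let X = Σ_S X_S over the C(45, 4) = 148995 subsets S of size 4, where X_S = 1 if the K_4 on S is monochromatic.
For a fixed S, the K_4 on S has C(4, 2) = 6 edges. P[all 6 edges red] = (1/2)^6, and likewise for blue, so P[monochromatic] = 2·(1/2)^6 = 2^{1 − 6} = 1/32.
Summing: E[X] = C(45, 4) · 2^{1 − 6} = 148995 · 1/32 = 148995/32.
Numerically: E[X] ≈ 4656.09375.

E[X] = C(45,4)·2^(1−C(4,2)) = 148995/32 ≈ 4656.09375.


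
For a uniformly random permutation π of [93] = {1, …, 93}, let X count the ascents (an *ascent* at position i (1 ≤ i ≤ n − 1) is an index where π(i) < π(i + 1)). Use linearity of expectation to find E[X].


Write X = Σ X_I over i = 1, …, 92, with X_I the indicator of one ascent.
There are 92 indicators.
For each fixed i, the pair (π(i), π(i+1)) is a uniformly random ordered pair of distinct values from {1, …, 93}; by symmetry P[π(i) < π(i+1)] = 1/2.
By linearity: E[X] = 92 · (1/2) = (93 − 1) · (1/2) = 46 ≈ 46.000000.

E[X] = 46 = 46.000000.


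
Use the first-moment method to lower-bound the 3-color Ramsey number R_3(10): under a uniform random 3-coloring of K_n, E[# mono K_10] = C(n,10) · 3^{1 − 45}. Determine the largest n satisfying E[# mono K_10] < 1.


We need C(n, 10) · 3^{1 − 45} < 1, i.e. C(n, 10) < 3^{45 − 1} = 984770902183611232881.
Check values of n near the boundary:
  n = 572: C(572, 10) = 954640815642161682606; 954640815642161682606 < 984770902183611232881? YES
  n = 573: C(573, 10) = 971597135635805762226; 971597135635805762226 < 984770902183611232881? YES
  n = 574: C(574, 10) = 988824035203816502691; 988824035203816502691 < 984770902183611232881? NO
  n = 575: C(575, 10) = 1006325345561406175305; 1006325345561406175305 < 984770902183611232881? NO
  n = 576: C(576, 10) = 1024104945306307344480; 1024104945306307344480 < 984770902183611232881? NO
The largest n with C(n, 10) < 984770902183611232881 is n = 573 (where E[X] = 35985079097622435638/36472996377170786403 ≈ 0.9866). Hence R_3(10) > 573, i.e. R_3(10) ≥ 574.

Largest n = 573; hence R_3(10) > 573.


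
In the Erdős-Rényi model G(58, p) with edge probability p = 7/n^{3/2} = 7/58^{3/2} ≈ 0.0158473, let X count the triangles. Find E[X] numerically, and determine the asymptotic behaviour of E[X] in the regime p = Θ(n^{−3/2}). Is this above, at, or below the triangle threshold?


Number of potential triangles: C(58, 3) = 30856.
Each occurs with probability p³ ≈ (0.0158473)³ ≈ 3.97986324e-06.
By linearity: E[X] = C(58, 3)·p³ ≈ 30856 · 3.97986324e-06 ≈ 0.122803.
Since α = 3/2 > 1, p = c/n^{3/2} = o(1/n) is below the triangle threshold p ~ 1/n. Asymptotically E[X] ~ (c³/6)·n^{3(1−α)} = (7³/6)·n^{-1.5} → 0, so by Markov's inequality G has no triangles w.h.p.

E[X] ≈ 0.122803; in regime p = Θ(1/n^{3/2}) E[X] tends to 0 (below the triangle threshold p ~ 1/n).


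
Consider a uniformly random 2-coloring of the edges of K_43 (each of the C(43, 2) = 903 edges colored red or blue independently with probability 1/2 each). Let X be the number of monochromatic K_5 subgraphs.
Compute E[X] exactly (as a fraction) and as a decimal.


Let X = Σ_S X_S over the C(43, 5) = 962598 subsets S of size 5, where X_S = 1 if the K_5 on S is monochromatic.
For a fixed S, the K_5 on S has C(5, 2) = 10 edges. P[all 10 edges red] = (1/2)^10, and likewise for blue, so P[monochromatic] = 2·(1/2)^10 = 2^{1 − 10} = 1/512.
Summing: E[X] = C(43, 5) · 2^{1 − 10} = 962598 · 1/512 = 481299/256.
Numerically: E[X] ≈ 1880.07422.

E[X] = C(43,5)·2^(1−C(5,2)) = 481299/256 ≈ 1880.07422.


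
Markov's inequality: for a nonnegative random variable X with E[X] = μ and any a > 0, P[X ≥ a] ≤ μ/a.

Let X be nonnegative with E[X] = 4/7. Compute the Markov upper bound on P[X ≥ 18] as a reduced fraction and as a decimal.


μ = E[X] = 4/7, a = 18.
Markov: P[X ≥ 18] ≤ μ/a = (4/7)/18 = 2/63.
Numerically: ≈ 0.031746.
(Since a = 18 > μ = 0.571429, the bound 2/63 is < 1 and informative.)

P[X ≥ 18] ≤ 2/63 ≈ 0.031746.


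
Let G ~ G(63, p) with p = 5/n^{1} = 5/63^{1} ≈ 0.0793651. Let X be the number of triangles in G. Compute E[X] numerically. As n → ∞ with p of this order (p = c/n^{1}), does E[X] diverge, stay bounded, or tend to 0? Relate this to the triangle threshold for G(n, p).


Number of potential triangles: C(63, 3) = 39711.
Each occurs with probability p³ ≈ (0.0793651)³ ≈ 4.99906018e-04.
By linearity: E[X] = C(63, 3)·p³ ≈ 39711 · 4.99906018e-04 ≈ 19.851768.
Here α = 1, so p = 5/n is exactly at the triangle threshold p ~ 1/n. Asymptotically E[X] → c³/6 = 5³/6 = 125/6 ≈ 20.833333, a bounded constant. In this regime the triangle count is asymptotically Poisson(c³/6).

E[X] ≈ 19.851768; in regime p = Θ(1/n^{1}) E[X] stays bounded (at the triangle threshold p ~ 1/n).


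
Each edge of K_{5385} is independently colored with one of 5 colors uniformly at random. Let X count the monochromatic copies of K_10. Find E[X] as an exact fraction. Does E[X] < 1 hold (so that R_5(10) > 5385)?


E[X] = C(5385, 10) · 5^{1 − 45} = 5603542957245638044321604098176 · 5^{−44} = 5603542957245638044321604098176/5684341886080801486968994140625.
As a reduced fraction: E[X] = 5603542957245638044321604098176/5684341886080801486968994140625 ≈ 0.985786.
Is E[X] < 1? YES.
Since E[X] < 1, there exists a 5-coloring of K_{5385} with no monochromatic K_10; hence R_5(10) > 5385.

E[X] = 5603542957245638044321604098176/5684341886080801486968994140625 ≈ 0.985786; E[X] < 1, so R_5(10) > 5385.


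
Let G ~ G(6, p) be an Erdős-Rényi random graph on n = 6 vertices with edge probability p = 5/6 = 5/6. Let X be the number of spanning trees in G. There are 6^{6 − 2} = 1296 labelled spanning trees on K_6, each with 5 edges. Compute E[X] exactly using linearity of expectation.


K_6 has 6^{6 − 2} = 1296 labelled spanning trees.
For each such spanning tree H, let X_H = 1 if all 5 edges of H are present in G. Then P[X_H = 1] = p^{5} = (5/6)^{5} = 3125/7776.
Summing the indicators: E[X] = Σ_H E[X_H] = 1296 · p^{5} = 1296 · 3125/7776 = 3125/6.
Numerically: E[X] ≈ 520.8.

E[X] = 1296 · (5/6)^{5} = 3125/6 ≈ 520.8.


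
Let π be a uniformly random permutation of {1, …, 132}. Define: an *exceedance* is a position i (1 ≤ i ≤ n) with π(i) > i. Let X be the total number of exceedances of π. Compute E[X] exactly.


Write X = Σ_{i=1}^{132} X_i, where X_i = 1_{π(i) > i}.
For each fixed i, π(i) is uniform over {1, …, 132} (marginal of a uniform permutation), so P[π(i) > i] = (n − i)/n. Summing: Σ_{i=1}^{132} (n − i)/n = (0 + 1 + … + 131)/132 = 132(132 − 1)/(2·132) = (132 − 1)/2.
Hence E[X] = Σ_{i=1}^{132} (132 − i)/132 = 131/2 ≈ 65.5000.

E[X] = 131/2 = 65.5000.


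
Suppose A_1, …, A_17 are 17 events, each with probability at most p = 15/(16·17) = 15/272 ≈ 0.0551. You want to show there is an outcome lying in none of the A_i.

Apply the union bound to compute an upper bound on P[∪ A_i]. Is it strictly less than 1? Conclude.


Union bound: P[∪_{i=1}^{17} A_i] ≤ Σ_i P[A_i] ≤ 17·p = 17·(15/272) = 15/16.
Numerically: 15/16 ≈ 0.9375.
Is 15/16 < 1? YES.
Since P[∪ A_i] ≤ 15/16 < 1, the complement has P[∩ A_i^c] ≥ 1 − 15/16 = 1/16 > 0, so some outcome avoids every A_i.

17·p = 15/16 ≈ 0.9375; existence CERTIFIED by the union bound.


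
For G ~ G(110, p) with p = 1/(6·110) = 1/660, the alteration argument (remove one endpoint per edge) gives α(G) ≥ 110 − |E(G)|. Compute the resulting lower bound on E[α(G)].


E[|E(G)|] = C(110, 2)·p = 5995 · (1/660) = 109/12.
E[α(G)] ≥ n − E[|E(G)|] = 110 − 109/12 = 1211/12.
Numerically: ≈ 100.91667.
(This is only a lower bound; the true E[α(G)] may be larger.)

E[α(G)] ≥ 1211/12 ≈ 100.91667.


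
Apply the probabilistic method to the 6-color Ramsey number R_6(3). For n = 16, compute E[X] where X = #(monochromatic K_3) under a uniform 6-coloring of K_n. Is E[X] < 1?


E[X] = C(16, 3) · 6^{1 − 3} = 560 · 6^{−2} = 560/36.
As a reduced fraction: E[X] = 140/9 ≈ 15.55556.
Is E[X] < 1? NO.
Since E[X] ≥ 1, the first-moment bound is inconclusive at n = 16; it does NOT by itself certify R_6(3) > 16.

E[X] = 140/9 ≈ 15.55556; E[X] ≥ 1; first-moment method inconclusive here.


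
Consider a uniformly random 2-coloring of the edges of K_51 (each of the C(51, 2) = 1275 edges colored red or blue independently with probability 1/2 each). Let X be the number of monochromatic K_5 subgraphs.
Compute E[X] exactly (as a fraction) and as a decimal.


Let X = Σ_S X_S over the C(51, 5) = 2349060 subsets S of size 5, where X_S = 1 if the K_5 on S is monochromatic.
For a fixed S, the K_5 on S has C(5, 2) = 10 edges. P[all 10 edges red] = (1/2)^10, and likewise for blue, so P[monochromatic] = 2·(1/2)^10 = 2^{1 − 10} = 1/512.
By linearity of expectation: E[X] = C(51, 5) · 2^{1 − 10} = 2349060 · 1/512 = 587265/128.
Numerically: E[X] ≈ 4588.007812.

E[X] = C(51,5)·2^(1−C(5,2)) = 587265/128 ≈ 4588.007812.


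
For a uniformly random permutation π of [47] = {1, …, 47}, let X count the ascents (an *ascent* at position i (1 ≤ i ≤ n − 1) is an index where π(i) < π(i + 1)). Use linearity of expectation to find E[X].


Write X = Σ X_I over i = 1, …, 46, with X_I the indicator of one ascent.
There are 46 indicators.
For each fixed i, the pair (π(i), π(i+1)) is a uniformly random ordered pair of distinct values from {1, …, 47}; by symmetry P[π(i) < π(i+1)] = 1/2.
By linearity: E[X] = 46 · (1/2) = (47 − 1) · (1/2) = 23 ≈ 23.000000.

E[X] = 23 = 23.000000.


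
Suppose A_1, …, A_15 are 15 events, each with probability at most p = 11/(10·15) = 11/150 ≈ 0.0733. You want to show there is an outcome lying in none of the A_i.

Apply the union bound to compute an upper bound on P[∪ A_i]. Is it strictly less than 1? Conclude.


Union bound: P[∪_{i=1}^{15} A_i] ≤ Σ_i P[A_i] ≤ 15·p = 15·(11/150) = 11/10.
Numerically: 11/10 ≈ 1.1000.
Is 11/10 < 1? NO.
Since the bound 11/10 is ≥ 1, the union bound is uninformative here; it does NOT by itself certify existence.

15·p = 11/10 ≈ 1.1000; existence NOT certified by the union bound.


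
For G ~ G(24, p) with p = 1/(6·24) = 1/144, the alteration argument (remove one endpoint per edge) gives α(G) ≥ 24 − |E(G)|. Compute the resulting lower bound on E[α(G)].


E[|E(G)|] = C(24, 2)·p = 276 · (1/144) = 23/12.
E[α(G)] ≥ n − E[|E(G)|] = 24 − 23/12 = 265/12.
Numerically: ≈ 22.08333.
(This is only a lower bound; the true E[α(G)] may be larger.)

E[α(G)] ≥ 265/12 ≈ 22.08333.


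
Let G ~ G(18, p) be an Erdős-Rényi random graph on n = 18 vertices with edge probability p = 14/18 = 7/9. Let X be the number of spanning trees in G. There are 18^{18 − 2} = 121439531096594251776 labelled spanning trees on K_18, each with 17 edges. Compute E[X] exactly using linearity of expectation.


K_18 has 18^{18 − 2} = 121439531096594251776 labelled spanning trees.
For each such spanning tree H, let X_H = 1 if all 17 edges of H are present in G. Then P[X_H = 1] = p^{17} = (7/9)^{17} = 232630513987207/16677181699666569.
By linearity of expectation: E[X] = Σ_H E[X_H] = 121439531096594251776 · p^{17} = 121439531096594251776 · 232630513987207/16677181699666569 = 15245673364665597952/9.
Numerically: E[X] ≈ 1.69396e+18.

E[X] = 121439531096594251776 · (7/9)^{17} = 15245673364665597952/9 ≈ 1.69396e+18.
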